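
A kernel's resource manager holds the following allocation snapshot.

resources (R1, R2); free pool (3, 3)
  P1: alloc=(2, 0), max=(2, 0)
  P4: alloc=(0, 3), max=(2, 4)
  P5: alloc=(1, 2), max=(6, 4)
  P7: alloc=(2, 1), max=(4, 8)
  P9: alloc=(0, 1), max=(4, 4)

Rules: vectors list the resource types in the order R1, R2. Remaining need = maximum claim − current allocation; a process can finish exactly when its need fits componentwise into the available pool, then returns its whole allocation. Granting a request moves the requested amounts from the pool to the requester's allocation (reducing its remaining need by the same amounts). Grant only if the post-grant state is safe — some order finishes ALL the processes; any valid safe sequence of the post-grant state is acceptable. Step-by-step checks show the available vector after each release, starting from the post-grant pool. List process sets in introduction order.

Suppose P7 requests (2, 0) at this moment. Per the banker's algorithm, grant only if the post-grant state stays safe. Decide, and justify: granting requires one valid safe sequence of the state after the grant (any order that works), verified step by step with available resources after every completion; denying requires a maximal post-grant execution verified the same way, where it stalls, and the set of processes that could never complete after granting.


DENY — the pretend-granted state is unsafe.
Key observation: after P1, P4 the pool peaks at (3, 6), and each blocked process is short somewhere: P5 on R1; P7 on R2; P9 on R1.
After a pretend grant, a maximal execution: P1, P4 — then nothing else fits. Walking it through:
  pool = (1, 3)
  P1 needs (0, 0) <= (1, 3) -> finishes; pool += (2, 0) = (3, 3)
  P4 needs (2, 1) <= (3, 3) -> finishes; pool += (0, 3) = (3, 6)
  P5 cannot run: need (5, 2) vs free (3, 6) (insufficient R1)
  P7 cannot run: need (0, 7) vs free (3, 6) (insufficient R2)
  P9 cannot run: need (4, 3) vs free (3, 6) (insufficient R1)
Post-grant, the permanently blocked set is P5, P7 and P9.


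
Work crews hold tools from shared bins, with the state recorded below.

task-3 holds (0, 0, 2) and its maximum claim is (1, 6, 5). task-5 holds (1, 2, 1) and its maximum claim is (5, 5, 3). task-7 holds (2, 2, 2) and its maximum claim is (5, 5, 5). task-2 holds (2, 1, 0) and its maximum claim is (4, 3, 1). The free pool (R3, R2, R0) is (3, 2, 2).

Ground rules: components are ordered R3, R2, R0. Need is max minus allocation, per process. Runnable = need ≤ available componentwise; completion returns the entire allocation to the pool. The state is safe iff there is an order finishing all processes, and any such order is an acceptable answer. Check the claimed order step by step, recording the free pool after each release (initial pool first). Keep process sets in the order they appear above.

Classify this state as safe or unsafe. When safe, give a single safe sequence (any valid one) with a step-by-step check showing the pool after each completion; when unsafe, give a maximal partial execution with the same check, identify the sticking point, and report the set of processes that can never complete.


SAFE, for example via the order task-2, task-5, task-7, task-3.
Key observation: the order's first zero-slack moment is task-2 ((2, 2, 1) needed, (3, 2, 2) free — a requested resource with nothing to spare).
Step-by-step check:
  pool = (3, 2, 2)
  run task-2 (needs (2, 2, 1), free (3, 2, 2)); after release of (2, 1, 0) the pool is (5, 3, 2)
  run task-5 (needs (4, 3, 2), free (5, 3, 2)); after release of (1, 2, 1) the pool is (6, 5, 3)
  run task-7 (needs (3, 3, 3), free (6, 5, 3)); after release of (2, 2, 2) the pool is (8, 7, 5)
  run task-3 (needs (1, 6, 3), free (8, 7, 5)); after release of (0, 0, 2) the pool is (8, 7, 7)


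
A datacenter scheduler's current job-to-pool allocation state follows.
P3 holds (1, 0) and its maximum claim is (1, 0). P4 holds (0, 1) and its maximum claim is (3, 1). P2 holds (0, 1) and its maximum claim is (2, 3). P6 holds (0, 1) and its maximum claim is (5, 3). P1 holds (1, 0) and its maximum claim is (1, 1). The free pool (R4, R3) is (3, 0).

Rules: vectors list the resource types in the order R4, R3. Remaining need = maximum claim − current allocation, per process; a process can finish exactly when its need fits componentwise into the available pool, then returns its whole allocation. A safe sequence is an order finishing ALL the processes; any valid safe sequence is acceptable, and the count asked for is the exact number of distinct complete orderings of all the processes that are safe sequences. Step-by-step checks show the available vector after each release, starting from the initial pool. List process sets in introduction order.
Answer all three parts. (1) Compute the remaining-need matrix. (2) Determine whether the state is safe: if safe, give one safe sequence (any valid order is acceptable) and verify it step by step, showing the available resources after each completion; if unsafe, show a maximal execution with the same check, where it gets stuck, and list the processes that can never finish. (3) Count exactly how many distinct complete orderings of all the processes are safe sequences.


(1) Remaining need (order R4, R3):
  P3: (0, 0)
  P4: (3, 0)
  P2: (2, 2)
  P6: (5, 2)
  P1: (0, 1)
(2) UNSAFE — no complete ordering exists.
Key observation: the pool after P3, P4, P1 is (5, 1); every surviving request exceeds it in R3, so progress ends there.
A maximal execution: P3, P4, P1 — then nothing else fits. Verifying each step:
  pool = (3, 0)
  P3: need (0, 0) fits (3, 0); releases (1, 0), pool now (4, 0)
  P4: need (3, 0) fits (4, 0); releases (0, 1), pool now (4, 1)
  P1: need (0, 1) fits (4, 1); releases (1, 0), pool now (5, 1)
  P2 cannot run: need (2, 2) vs free (5, 1) (insufficient R3)
  P6 cannot run: need (5, 2) vs free (5, 1) (insufficient R3)
Processes that can never finish: P2 and P6.
(3) The exact count: 0 of the possible complete orderings are safe sequences.


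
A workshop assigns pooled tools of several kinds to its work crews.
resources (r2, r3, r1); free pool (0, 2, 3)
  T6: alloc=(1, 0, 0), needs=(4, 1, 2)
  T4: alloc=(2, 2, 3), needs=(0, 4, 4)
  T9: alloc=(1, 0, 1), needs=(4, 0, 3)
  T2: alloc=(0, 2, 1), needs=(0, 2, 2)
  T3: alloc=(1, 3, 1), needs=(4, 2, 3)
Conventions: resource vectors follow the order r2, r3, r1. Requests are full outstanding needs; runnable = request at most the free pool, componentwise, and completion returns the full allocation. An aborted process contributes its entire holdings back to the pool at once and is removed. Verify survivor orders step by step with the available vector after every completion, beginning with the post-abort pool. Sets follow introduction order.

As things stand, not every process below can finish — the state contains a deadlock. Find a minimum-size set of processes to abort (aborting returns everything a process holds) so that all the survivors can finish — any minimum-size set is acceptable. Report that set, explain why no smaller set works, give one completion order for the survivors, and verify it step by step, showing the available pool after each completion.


Minimum abort set: T9 and T3.
Key observation: T6 could never have finished before the abort; with (2, 3, 2) returned by T9 and T3, it fits at step 3.
Minimality, checking each single-abort alternative: T6 alone leaves T9 blocked (short on r2); T4 alone leaves T6 blocked (short on r2); T9 alone leaves T6 blocked (short on r2); T2 alone leaves T6 blocked (short on r2); T3 alone leaves T6 blocked (short on r2).
The survivors complete as T2, T4, T6. Walking it through (starting from the post-abort pool):
  pool = (2, 5, 5)
  run T2 (needs (0, 2, 2), free (2, 5, 5)); after release of (0, 2, 1) the pool is (2, 7, 6)
  run T4 (needs (0, 4, 4), free (2, 7, 6)); after release of (2, 2, 3) the pool is (4, 9, 9)
  run T6 (needs (4, 1, 2), free (4, 9, 9)); after release of (1, 0, 0) the pool is (5, 9, 9)


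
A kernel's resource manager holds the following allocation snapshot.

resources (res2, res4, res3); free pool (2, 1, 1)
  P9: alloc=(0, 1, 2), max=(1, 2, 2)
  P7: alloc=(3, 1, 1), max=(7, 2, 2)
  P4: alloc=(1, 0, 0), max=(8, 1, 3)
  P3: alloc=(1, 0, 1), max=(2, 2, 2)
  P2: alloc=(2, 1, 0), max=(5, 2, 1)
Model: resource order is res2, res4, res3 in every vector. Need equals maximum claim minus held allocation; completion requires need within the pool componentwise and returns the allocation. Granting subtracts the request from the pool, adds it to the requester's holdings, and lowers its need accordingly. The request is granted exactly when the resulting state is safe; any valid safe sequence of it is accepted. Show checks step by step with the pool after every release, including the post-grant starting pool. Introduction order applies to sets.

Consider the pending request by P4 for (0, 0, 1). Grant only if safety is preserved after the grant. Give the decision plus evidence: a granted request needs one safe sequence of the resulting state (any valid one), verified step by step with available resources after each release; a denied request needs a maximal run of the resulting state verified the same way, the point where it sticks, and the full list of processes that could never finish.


GRANT. The post-grant state is safe; one safe sequence: P9, P3, P2, P7, P4.
Key observation: post-grant, (2, 1, 0) remains, and an order beginning with P9 completes everyone.
Step-by-step check of the post-grant state:
  pool = (2, 1, 0)
  run P9 (needs (1, 1, 0), free (2, 1, 0)); after release of (0, 1, 2) the pool is (2, 2, 2)
  run P3 (needs (1, 2, 1), free (2, 2, 2)); after release of (1, 0, 1) the pool is (3, 2, 3)
  run P2 (needs (3, 1, 1), free (3, 2, 3)); after release of (2, 1, 0) the pool is (5, 3, 3)
  run P7 (needs (4, 1, 1), free (5, 3, 3)); after release of (3, 1, 1) the pool is (8, 4, 4)
  run P4 (needs (7, 1, 2), free (8, 4, 4)); after release of (1, 0, 1) the pool is (9, 4, 5)


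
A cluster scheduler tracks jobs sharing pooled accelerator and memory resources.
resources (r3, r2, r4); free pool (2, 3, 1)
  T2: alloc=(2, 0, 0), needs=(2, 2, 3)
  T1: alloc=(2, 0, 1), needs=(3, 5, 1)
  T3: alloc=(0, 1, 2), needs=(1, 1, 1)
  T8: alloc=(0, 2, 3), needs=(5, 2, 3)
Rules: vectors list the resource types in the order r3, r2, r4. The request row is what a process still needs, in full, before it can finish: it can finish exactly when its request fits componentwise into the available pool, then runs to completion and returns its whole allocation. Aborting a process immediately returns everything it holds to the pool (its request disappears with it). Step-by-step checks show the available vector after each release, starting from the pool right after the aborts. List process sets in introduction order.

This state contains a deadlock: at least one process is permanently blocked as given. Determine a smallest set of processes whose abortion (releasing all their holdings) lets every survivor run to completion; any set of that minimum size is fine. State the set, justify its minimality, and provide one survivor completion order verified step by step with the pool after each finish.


Minimum abort set: T1.
Key observation: the returned (2, 0, 1) from T1 is what brings T8 — unrunnable before, under any order — into play at step 3.
Minimality: the empty abort set fails — the state is deadlocked as it stands.
The survivors complete as T3, T2, T8. Step-by-step check (starting from the post-abort pool):
  pool = (4, 3, 2)
  T3 needs (1, 1, 1) <= (4, 3, 2) -> finishes; pool += (0, 1, 2) = (4, 4, 4)
  T2 needs (2, 2, 3) <= (4, 4, 4) -> finishes; pool += (2, 0, 0) = (6, 4, 4)
  T8 needs (5, 2, 3) <= (6, 4, 4) -> finishes; pool += (0, 2, 3) = (6, 6, 7)


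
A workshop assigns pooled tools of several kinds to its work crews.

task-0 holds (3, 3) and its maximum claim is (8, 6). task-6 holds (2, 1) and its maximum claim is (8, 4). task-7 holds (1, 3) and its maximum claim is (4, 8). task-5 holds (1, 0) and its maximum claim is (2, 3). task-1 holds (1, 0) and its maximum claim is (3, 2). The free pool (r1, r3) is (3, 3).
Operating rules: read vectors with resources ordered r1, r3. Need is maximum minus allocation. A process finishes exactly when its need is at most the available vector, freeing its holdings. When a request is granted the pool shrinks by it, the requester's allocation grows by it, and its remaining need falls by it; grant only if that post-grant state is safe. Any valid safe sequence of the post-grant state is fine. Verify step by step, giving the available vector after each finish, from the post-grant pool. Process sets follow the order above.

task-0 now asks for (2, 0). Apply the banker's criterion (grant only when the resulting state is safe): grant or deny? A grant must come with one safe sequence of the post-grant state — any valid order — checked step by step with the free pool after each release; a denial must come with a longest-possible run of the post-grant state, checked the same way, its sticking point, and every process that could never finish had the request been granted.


GRANT — the state after the grant stays safe, e.g. via task-5, task-1, task-0, task-6, task-7.
Key observation: after the grant the pool drops to (1, 3), which still lets task-5 finish first and unwind the rest.
Step-by-step check of the post-grant state:
  pool = (1, 3)
  run task-5 (needs (1, 3), free (1, 3)); after release of (1, 0) the pool is (2, 3)
  run task-1 (needs (2, 2), free (2, 3)); after release of (1, 0) the pool is (3, 3)
  run task-0 (needs (3, 3), free (3, 3)); after release of (5, 3) the pool is (8, 6)
  run task-6 (needs (6, 3), free (8, 6)); after release of (2, 1) the pool is (10, 7)
  run task-7 (needs (3, 5), free (10, 7)); after release of (1, 3) the pool is (11, 10)


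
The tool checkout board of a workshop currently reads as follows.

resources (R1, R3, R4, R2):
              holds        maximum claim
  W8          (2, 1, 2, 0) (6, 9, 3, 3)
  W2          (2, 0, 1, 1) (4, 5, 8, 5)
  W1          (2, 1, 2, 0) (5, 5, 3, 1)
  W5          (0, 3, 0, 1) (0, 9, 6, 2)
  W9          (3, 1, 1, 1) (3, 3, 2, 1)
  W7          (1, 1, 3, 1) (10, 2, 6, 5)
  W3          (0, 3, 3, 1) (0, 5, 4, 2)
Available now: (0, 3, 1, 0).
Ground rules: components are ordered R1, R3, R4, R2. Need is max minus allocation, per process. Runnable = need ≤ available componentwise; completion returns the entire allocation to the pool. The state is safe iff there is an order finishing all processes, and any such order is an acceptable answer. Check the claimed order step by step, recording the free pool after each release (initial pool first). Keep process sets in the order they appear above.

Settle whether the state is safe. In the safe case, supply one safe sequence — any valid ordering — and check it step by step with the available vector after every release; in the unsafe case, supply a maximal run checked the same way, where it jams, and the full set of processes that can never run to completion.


The state is UNSAFE.
Key observation: the wall is R2: completing W9, W3, W1, W5, W8 brings the pool only to (7, 12, 9, 3), and all the rest need more.
A maximal execution: W9, W3, W1, W5, W8 — then nothing else fits. Check, step by step:
  pool = (0, 3, 1, 0)
  W9: need (0, 2, 1, 0) fits (0, 3, 1, 0); releases (3, 1, 1, 1), pool now (3, 4, 2, 1)
  W3: need (0, 2, 1, 1) fits (3, 4, 2, 1); releases (0, 3, 3, 1), pool now (3, 7, 5, 2)
  W1: need (3, 4, 1, 1) fits (3, 7, 5, 2); releases (2, 1, 2, 0), pool now (5, 8, 7, 2)
  W5: need (0, 6, 6, 1) fits (5, 8, 7, 2); releases (0, 3, 0, 1), pool now (5, 11, 7, 3)
  W8: need (4, 8, 1, 3) fits (5, 11, 7, 3); releases (2, 1, 2, 0), pool now (7, 12, 9, 3)
  W2 still needs (2, 5, 7, 4) but only (7, 12, 9, 3) is free — short on R2
  W7 still needs (9, 1, 3, 4) but only (7, 12, 9, 3) is free — short on R1 and R2
Processes that can never finish: W2 and W7.


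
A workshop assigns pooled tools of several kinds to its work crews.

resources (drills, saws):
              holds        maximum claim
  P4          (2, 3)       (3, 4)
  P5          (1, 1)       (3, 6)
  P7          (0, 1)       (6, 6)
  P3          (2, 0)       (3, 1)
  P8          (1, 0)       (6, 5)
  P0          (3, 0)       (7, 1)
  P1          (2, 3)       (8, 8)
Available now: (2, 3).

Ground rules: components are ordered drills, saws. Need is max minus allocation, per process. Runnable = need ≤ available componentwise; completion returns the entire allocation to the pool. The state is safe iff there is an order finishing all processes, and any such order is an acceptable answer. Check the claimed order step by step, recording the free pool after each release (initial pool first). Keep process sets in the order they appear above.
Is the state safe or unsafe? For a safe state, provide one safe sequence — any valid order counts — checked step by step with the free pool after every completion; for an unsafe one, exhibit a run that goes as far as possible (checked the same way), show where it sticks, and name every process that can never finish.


SAFE, for example via the order P3, P0, P4, P1, P7, P5, P8.
Key observation: reading the order forward, P0 is the first process whose need (4, 1) meets the free pool (4, 3) exactly on a resource it requests.
Walking it through:
  pool = (2, 3)
  P3: need (1, 1) fits (2, 3); releases (2, 0), pool now (4, 3)
  P0: need (4, 1) fits (4, 3); releases (3, 0), pool now (7, 3)
  P4: need (1, 1) fits (7, 3); releases (2, 3), pool now (9, 6)
  P1: need (6, 5) fits (9, 6); releases (2, 3), pool now (11, 9)
  P7: need (6, 5) fits (11, 9); releases (0, 1), pool now (11, 10)
  P5: need (2, 5) fits (11, 10); releases (1, 1), pool now (12, 11)
  P8: need (5, 5) fits (12, 11); releases (1, 0), pool now (13, 11)


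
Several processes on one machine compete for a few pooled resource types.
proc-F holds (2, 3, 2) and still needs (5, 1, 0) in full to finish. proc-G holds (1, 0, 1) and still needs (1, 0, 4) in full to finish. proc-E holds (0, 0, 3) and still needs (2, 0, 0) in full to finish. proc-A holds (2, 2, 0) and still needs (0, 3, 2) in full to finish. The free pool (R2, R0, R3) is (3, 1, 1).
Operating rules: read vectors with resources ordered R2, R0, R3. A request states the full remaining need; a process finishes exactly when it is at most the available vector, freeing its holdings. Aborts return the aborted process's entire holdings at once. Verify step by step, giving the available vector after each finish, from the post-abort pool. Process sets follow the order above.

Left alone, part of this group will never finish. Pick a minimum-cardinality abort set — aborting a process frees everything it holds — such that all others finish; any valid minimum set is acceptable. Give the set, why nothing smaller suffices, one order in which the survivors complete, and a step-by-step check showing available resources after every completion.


Abort proc-A.
Key observation: before aborting proc-A, proc-F was permanently blocked — no order could ever run it; afterwards it completes at step 2.
Minimality: the empty abort set fails — the state is deadlocked as it stands.
Survivors finish in the order: proc-E, proc-F, proc-G. Check, step by step (pool after the aborts first):
  pool = (5, 3, 1)
  run proc-E (needs (2, 0, 0), free (5, 3, 1)); after release of (0, 0, 3) the pool is (5, 3, 4)
  run proc-F (needs (5, 1, 0), free (5, 3, 4)); after release of (2, 3, 2) the pool is (7, 6, 6)
  run proc-G (needs (1, 0, 4), free (7, 6, 6)); after release of (1, 0, 1) the pool is (8, 6, 7)


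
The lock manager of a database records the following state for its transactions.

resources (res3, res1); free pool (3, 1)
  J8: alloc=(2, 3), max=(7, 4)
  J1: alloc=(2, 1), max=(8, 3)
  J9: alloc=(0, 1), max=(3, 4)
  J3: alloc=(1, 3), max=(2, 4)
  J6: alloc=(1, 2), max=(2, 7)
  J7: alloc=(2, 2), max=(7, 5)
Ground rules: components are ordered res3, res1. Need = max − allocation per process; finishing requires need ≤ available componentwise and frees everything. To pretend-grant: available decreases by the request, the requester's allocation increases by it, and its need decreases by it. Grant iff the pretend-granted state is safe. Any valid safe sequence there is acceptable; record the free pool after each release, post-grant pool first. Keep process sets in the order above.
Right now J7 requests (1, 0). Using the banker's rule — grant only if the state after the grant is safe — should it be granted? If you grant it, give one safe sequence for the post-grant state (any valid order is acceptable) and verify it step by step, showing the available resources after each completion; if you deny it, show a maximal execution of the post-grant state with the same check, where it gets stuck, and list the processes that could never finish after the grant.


GRANT: granting preserves safety; a valid post-grant sequence is J3, J9, J6, J7, J1, J8.
Key observation: with (2, 1) left after the transfer, J3 can run at once — the state stays safe.
Verifying the post-grant state step by step:
  pool = (2, 1)
  run J3 (needs (1, 1), free (2, 1)); after release of (1, 3) the pool is (3, 4)
  run J9 (needs (3, 3), free (3, 4)); after release of (0, 1) the pool is (3, 5)
  run J6 (needs (1, 5), free (3, 5)); after release of (1, 2) the pool is (4, 7)
  run J7 (needs (4, 3), free (4, 7)); after release of (3, 2) the pool is (7, 9)
  run J1 (needs (6, 2), free (7, 9)); after release of (2, 1) the pool is (9, 10)
  run J8 (needs (5, 1), free (9, 10)); after release of (2, 3) the pool is (11, 13)


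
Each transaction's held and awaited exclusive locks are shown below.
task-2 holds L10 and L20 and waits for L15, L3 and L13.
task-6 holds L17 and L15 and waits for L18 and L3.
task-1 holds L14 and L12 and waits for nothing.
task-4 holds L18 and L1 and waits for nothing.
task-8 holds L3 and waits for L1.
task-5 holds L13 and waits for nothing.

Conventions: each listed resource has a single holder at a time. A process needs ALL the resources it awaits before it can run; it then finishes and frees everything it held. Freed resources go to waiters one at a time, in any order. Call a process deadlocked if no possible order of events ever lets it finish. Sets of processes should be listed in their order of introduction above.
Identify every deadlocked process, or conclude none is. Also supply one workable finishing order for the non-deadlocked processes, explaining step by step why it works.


The deadlocked set is empty.
Key observation: every chain of waits terminates; starting from the processes that wait on nothing, all the rest unlock in turn.
A valid finishing order for the others: task-4, task-5, task-8, task-6, task-2, task-1.
Check, step by step:
  task-4: no waits; runs immediately, freeing L18 and L1
  task-5: no waits; runs immediately, freeing L13
  task-8: everything it awaited (L1) is free; runs, freeing L3
  task-6: everything it awaited (L18 and L3) is free; runs, freeing L17 and L15
  task-2: everything it awaited (L15, L3 and L13) is free; runs, freeing L10 and L20
  task-1: no waits; runs immediately, freeing L14 and L12


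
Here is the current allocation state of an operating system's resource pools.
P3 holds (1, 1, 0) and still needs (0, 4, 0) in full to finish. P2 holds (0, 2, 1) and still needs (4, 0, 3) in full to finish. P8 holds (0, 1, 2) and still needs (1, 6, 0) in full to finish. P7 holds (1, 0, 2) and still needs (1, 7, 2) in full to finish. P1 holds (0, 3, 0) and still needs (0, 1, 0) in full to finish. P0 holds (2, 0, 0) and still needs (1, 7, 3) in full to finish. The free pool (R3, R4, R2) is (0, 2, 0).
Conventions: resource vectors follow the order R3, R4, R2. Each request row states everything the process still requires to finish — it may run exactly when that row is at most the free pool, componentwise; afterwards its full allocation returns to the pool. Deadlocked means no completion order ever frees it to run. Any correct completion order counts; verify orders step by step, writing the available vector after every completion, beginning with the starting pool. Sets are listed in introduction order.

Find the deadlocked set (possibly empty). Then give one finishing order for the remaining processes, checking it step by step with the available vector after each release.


Nothing here is deadlocked.
Key observation: P1 fits the free pool immediately, and its release cascades until everyone finishes.
A valid finishing order for the others: P1, P3, P8, P7, P0, P2. Check, step by step:
  pool = (0, 2, 0)
  P1 needs (0, 1, 0) <= (0, 2, 0) -> finishes; pool += (0, 3, 0) = (0, 5, 0)
  P3 needs (0, 4, 0) <= (0, 5, 0) -> finishes; pool += (1, 1, 0) = (1, 6, 0)
  P8 needs (1, 6, 0) <= (1, 6, 0) -> finishes; pool += (0, 1, 2) = (1, 7, 2)
  P7 needs (1, 7, 2) <= (1, 7, 2) -> finishes; pool += (1, 0, 2) = (2, 7, 4)
  P0 needs (1, 7, 3) <= (2, 7, 4) -> finishes; pool += (2, 0, 0) = (4, 7, 4)
  P2 needs (4, 0, 3) <= (4, 7, 4) -> finishes; pool += (0, 2, 1) = (4, 9, 5)


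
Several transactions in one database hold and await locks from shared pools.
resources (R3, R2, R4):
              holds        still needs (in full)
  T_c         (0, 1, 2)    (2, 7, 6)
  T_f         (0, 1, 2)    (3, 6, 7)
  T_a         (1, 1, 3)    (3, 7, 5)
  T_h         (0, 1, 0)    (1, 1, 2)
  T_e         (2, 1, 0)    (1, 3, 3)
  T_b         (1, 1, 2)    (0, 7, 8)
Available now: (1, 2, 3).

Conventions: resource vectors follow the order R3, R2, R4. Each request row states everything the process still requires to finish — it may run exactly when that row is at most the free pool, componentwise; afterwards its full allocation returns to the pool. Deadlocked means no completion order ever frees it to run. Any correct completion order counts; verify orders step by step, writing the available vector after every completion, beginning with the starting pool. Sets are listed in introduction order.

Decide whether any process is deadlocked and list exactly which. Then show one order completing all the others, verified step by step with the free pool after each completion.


Deadlocked: T_c, T_f, T_a and T_b.
Key observation: the wall is R2: completing T_h, T_e brings the pool only to (3, 4, 3), and all the rest need more.
The rest can finish in the order T_h, T_e. Step-by-step check:
  pool = (1, 2, 3)
  T_h: need (1, 1, 2) fits (1, 2, 3); releases (0, 1, 0), pool now (1, 3, 3)
  T_e: need (1, 3, 3) fits (1, 3, 3); releases (2, 1, 0), pool now (3, 4, 3)
The blocked processes can never fit:
  blocked: T_c wants (2, 7, 6), pool (3, 4, 3) — not enough R2 and R4
  blocked: T_f wants (3, 6, 7), pool (3, 4, 3) — not enough R2 and R4
  blocked: T_a wants (3, 7, 5), pool (3, 4, 3) — not enough R2 and R4
  blocked: T_b wants (0, 7, 8), pool (3, 4, 3) — not enough R2 and R4


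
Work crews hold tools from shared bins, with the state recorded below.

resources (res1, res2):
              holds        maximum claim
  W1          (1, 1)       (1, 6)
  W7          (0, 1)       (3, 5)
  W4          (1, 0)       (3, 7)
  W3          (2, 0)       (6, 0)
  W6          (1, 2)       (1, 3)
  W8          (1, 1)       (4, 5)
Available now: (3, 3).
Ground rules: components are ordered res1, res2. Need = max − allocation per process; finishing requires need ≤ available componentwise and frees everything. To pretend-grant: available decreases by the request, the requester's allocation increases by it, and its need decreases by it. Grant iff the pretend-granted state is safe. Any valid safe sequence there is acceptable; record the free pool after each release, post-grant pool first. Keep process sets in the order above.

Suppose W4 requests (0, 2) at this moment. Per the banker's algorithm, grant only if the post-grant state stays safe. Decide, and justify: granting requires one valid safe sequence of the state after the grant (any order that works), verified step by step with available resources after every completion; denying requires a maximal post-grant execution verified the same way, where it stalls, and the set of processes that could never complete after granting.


DENY. Granting would leave the state unsafe.
Key observation: after W6, W3 complete, (6, 3) is the best the pool ever gets, yet each leftover process wants more res2.
On the post-grant state, W6, W3 is a maximal run — nothing extends it. Step-by-step check:
  pool = (3, 1)
  W6 needs (0, 1) <= (3, 1) -> finishes; pool += (1, 2) = (4, 3)
  W3 needs (4, 0) <= (4, 3) -> finishes; pool += (2, 0) = (6, 3)
  blocked: W1 wants (0, 5), pool (6, 3) — not enough res2
  blocked: W7 wants (3, 4), pool (6, 3) — not enough res2
  blocked: W4 wants (2, 5), pool (6, 3) — not enough res2
  blocked: W8 wants (3, 4), pool (6, 3) — not enough res2
Post-grant, the permanently blocked set is W1, W7, W4 and W8.


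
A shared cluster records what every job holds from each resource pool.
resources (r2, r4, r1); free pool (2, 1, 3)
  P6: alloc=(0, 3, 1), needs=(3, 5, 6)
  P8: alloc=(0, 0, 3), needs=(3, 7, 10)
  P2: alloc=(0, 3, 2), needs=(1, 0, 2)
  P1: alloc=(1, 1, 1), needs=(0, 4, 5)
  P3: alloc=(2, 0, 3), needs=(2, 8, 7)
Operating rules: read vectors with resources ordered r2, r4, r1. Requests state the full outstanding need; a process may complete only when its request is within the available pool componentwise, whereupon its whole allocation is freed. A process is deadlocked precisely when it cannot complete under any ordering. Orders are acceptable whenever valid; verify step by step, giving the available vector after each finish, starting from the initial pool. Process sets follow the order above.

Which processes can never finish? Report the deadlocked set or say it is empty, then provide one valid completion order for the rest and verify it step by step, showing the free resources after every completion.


Nothing here is deadlocked.
Key observation: starting with P2, each completion frees enough for the next — no one is permanently blocked.
The rest can finish in the order P2, P1, P6, P3, P8. Verifying each step:
  pool = (2, 1, 3)
  P2: need (1, 0, 2) fits (2, 1, 3); releases (0, 3, 2), pool now (2, 4, 5)
  P1: need (0, 4, 5) fits (2, 4, 5); releases (1, 1, 1), pool now (3, 5, 6)
  P6: need (3, 5, 6) fits (3, 5, 6); releases (0, 3, 1), pool now (3, 8, 7)
  P3: need (2, 8, 7) fits (3, 8, 7); releases (2, 0, 3), pool now (5, 8, 10)
  P8: need (3, 7, 10) fits (5, 8, 10); releases (0, 0, 3), pool now (5, 8, 13)


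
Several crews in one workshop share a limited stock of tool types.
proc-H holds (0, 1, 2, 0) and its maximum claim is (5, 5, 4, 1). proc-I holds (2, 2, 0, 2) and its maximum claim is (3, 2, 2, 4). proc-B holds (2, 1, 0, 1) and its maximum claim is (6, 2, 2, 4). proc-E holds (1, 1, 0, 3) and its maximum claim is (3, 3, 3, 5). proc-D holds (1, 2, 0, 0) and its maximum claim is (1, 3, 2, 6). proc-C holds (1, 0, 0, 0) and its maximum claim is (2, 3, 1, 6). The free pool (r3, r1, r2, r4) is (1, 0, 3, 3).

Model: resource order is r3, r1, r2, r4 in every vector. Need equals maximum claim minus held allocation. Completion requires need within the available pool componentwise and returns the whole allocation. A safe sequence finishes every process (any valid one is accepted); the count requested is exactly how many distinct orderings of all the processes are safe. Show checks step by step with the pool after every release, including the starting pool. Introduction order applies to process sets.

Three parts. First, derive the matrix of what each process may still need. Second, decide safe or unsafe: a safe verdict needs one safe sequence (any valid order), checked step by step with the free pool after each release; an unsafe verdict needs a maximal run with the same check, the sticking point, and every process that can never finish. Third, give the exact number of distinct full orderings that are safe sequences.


(1) Outstanding need per process (order r3, r1, r2, r4):
  proc-H: (5, 4, 2, 1)
  proc-I: (1, 0, 2, 2)
  proc-B: (4, 1, 2, 3)
  proc-E: (2, 2, 3, 2)
  proc-D: (0, 1, 2, 6)
  proc-C: (1, 3, 1, 6)
(2) The state is SAFE; one workable sequence: proc-I, proc-E, proc-D, proc-C, proc-B, proc-H.
Key observation: at proc-I the run first touches a limit — (1, 0, 2, 2) against (1, 0, 3, 3), exact on a resource it actually requests.
Walking it through:
  pool = (1, 0, 3, 3)
  proc-I: need (1, 0, 2, 2) fits (1, 0, 3, 3); releases (2, 2, 0, 2), pool now (3, 2, 3, 5)
  proc-E: need (2, 2, 3, 2) fits (3, 2, 3, 5); releases (1, 1, 0, 3), pool now (4, 3, 3, 8)
  proc-D: need (0, 1, 2, 6) fits (4, 3, 3, 8); releases (1, 2, 0, 0), pool now (5, 5, 3, 8)
  proc-C: need (1, 3, 1, 6) fits (5, 5, 3, 8); releases (1, 0, 0, 0), pool now (6, 5, 3, 8)
  proc-B: need (4, 1, 2, 3) fits (6, 5, 3, 8); releases (2, 1, 0, 1), pool now (8, 6, 3, 9)
  proc-H: need (5, 4, 2, 1) fits (8, 6, 3, 9); releases (0, 1, 2, 0), pool now (8, 7, 5, 9)
(3) The exact count: 16 of the possible complete orderings are safe sequences.


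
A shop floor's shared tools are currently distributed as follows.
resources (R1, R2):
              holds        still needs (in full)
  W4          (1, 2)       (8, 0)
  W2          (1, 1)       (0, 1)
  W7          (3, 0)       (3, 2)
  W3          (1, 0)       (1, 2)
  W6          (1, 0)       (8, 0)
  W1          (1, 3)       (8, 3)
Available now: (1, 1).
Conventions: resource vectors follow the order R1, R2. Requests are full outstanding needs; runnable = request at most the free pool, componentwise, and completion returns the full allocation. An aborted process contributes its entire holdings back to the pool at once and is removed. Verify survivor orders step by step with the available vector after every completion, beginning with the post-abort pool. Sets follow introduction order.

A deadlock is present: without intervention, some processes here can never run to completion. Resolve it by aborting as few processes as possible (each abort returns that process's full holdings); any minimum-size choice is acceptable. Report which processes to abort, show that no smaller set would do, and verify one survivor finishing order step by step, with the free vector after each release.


Abort W4 and W1.
Key observation: aborting W4 and W1 returns (2, 5), and W6 — hopeless before — runs at step 4 with the returned capacity in the pool.
Minimality, checking each single-abort alternative: W4 alone leaves W6 blocked (short on R1); W2 alone leaves W4 blocked (short on R1); W7 alone leaves W4 blocked (short on R1); W3 alone leaves W4 blocked (short on R1); W6 alone leaves W4 blocked (short on R1); W1 alone leaves W4 blocked (short on R1).
Survivors finish in the order: W3, W7, W2, W6. Step-by-step check (pool after the aborts first):
  pool = (3, 6)
  W3 needs (1, 2) <= (3, 6) -> finishes; pool += (1, 0) = (4, 6)
  W7 needs (3, 2) <= (4, 6) -> finishes; pool += (3, 0) = (7, 6)
  W2 needs (0, 1) <= (7, 6) -> finishes; pool += (1, 1) = (8, 7)
  W6 needs (8, 0) <= (8, 7) -> finishes; pool += (1, 0) = (9, 7)


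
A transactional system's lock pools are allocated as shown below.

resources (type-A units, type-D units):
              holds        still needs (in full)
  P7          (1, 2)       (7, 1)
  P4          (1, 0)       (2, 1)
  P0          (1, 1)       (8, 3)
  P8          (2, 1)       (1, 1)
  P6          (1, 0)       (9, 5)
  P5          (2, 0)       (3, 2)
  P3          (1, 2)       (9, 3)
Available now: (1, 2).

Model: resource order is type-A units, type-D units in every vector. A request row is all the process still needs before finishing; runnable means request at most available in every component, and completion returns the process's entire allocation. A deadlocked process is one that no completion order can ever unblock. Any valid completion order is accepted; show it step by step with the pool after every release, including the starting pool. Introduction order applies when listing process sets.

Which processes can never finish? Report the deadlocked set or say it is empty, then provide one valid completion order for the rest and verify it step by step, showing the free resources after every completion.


The deadlocked set is P7, P0, P6 and P3.
Key observation: even finishing P8, P4, P5 leaves just (6, 3) free — too little type-A units for any of the remaining processes.
A valid finishing order for the others: P8, P4, P5. Walking it through:
  pool = (1, 2)
  run P8 (needs (1, 1), free (1, 2)); after release of (2, 1) the pool is (3, 3)
  run P4 (needs (2, 1), free (3, 3)); after release of (1, 0) the pool is (4, 3)
  run P5 (needs (3, 2), free (4, 3)); after release of (2, 0) the pool is (6, 3)
The stuck group stays short no matter what:
  P7 still needs (7, 1) but only (6, 3) is free — short on type-A units
  P0 still needs (8, 3) but only (6, 3) is free — short on type-A units
  P6 still needs (9, 5) but only (6, 3) is free — short on type-A units and type-D units
  P3 still needs (9, 3) but only (6, 3) is free — short on type-A units


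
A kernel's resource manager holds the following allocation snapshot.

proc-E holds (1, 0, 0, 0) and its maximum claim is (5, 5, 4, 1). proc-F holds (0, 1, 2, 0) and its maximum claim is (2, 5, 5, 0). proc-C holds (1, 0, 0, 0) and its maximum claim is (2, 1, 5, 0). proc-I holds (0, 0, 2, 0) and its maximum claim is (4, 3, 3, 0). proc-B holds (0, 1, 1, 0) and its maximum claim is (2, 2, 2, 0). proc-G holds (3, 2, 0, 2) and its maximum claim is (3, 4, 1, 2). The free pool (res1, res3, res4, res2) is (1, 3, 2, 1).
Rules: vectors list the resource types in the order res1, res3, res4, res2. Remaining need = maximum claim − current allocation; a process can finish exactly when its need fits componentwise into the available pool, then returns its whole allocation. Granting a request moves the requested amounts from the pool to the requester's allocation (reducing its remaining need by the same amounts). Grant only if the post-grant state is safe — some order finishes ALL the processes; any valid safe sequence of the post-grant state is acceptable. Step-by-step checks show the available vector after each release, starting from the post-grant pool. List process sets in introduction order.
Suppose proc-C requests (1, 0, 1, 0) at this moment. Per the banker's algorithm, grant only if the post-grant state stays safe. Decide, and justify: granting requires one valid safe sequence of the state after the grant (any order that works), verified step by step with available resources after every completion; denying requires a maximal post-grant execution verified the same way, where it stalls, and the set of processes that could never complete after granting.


DENY: after the grant no complete ordering would exist.
Key observation: after proc-G, proc-B the pool peaks at (3, 6, 2, 3), and each blocked process is short somewhere: proc-E on res1, res4; proc-F on res4; proc-C on res4; proc-I on res1.
On the post-grant state, proc-G, proc-B is a maximal run — nothing extends it. Check, step by step:
  pool = (0, 3, 1, 1)
  proc-G: need (0, 2, 1, 0) fits (0, 3, 1, 1); releases (3, 2, 0, 2), pool now (3, 5, 1, 3)
  proc-B: need (2, 1, 1, 0) fits (3, 5, 1, 3); releases (0, 1, 1, 0), pool now (3, 6, 2, 3)
  blocked: proc-E wants (4, 5, 4, 1), pool (3, 6, 2, 3) — not enough res1 and res4
  blocked: proc-F wants (2, 4, 3, 0), pool (3, 6, 2, 3) — not enough res4
  blocked: proc-C wants (0, 1, 4, 0), pool (3, 6, 2, 3) — not enough res4
  blocked: proc-I wants (4, 3, 1, 0), pool (3, 6, 2, 3) — not enough res1
Post-grant, the permanently blocked set is proc-E, proc-F, proc-C and proc-I.


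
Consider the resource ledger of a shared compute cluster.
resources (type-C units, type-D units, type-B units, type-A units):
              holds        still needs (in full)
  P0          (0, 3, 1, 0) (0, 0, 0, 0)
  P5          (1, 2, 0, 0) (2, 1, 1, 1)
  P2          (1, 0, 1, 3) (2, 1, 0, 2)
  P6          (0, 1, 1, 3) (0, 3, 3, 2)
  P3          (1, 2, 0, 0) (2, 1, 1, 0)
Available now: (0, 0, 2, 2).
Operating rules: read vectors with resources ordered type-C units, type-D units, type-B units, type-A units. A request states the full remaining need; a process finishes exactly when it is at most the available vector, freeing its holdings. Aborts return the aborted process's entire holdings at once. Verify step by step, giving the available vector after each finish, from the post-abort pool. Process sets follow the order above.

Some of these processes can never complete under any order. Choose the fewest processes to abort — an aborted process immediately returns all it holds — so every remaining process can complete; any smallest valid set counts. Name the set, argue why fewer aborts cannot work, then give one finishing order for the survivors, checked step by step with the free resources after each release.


Minimum abort set: P5 and P2.
Key observation: P3 was stuck for good until P5 and P2 gave back (2, 2, 1, 3); in the order shown it finishes at step 2.
Minimality, checking each single-abort alternative: P0 alone leaves P5 blocked (short on type-C units); P5 alone leaves P2 blocked (short on type-C units); P2 alone leaves P5 blocked (short on type-C units); P6 alone leaves P5 blocked (short on type-C units); P3 alone leaves P5 blocked (short on type-C units).
The survivors complete as P0, P3, P6. Check, step by step (starting from the post-abort pool):
  pool = (2, 2, 3, 5)
  run P0 (needs (0, 0, 0, 0), free (2, 2, 3, 5)); after release of (0, 3, 1, 0) the pool is (2, 5, 4, 5)
  run P3 (needs (2, 1, 1, 0), free (2, 5, 4, 5)); after release of (1, 2, 0, 0) the pool is (3, 7, 4, 5)
  run P6 (needs (0, 3, 3, 2), free (3, 7, 4, 5)); after release of (0, 1, 1, 3) the pool is (3, 8, 5, 8)
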